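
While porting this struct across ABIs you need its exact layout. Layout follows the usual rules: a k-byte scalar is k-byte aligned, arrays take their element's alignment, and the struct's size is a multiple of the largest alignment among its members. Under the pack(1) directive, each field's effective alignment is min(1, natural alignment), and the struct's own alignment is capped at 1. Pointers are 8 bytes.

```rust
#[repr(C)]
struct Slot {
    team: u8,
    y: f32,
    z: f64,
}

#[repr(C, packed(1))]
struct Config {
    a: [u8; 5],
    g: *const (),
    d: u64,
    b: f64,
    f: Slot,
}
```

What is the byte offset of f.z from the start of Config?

Slot: 0..1  team  (1B, 1-aligned); 1..4  -- padding (3B); 4..8  y  (4B, 4-aligned); 8..16  z  (8B, 8-aligned); sizeof = 16, alignof = 8
0..5  a  (5B, 1-aligned)
5..13  g  (8B, 1-aligned)
13..21  d  (8B, 1-aligned)
21..29  b  (8B, 1-aligned)
29..45  f  (16B, 1-aligned)
within Slot: z at 8
29 + 8 = 37

37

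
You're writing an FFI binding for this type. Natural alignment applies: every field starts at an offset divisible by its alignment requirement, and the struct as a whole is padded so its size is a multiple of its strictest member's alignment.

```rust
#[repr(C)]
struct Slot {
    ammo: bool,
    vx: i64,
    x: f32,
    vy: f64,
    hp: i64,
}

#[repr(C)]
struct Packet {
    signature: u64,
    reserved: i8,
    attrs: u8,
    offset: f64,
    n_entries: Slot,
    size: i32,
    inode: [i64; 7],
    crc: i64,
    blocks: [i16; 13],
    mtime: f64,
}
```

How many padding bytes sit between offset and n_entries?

Slot: ammo at 0 (size 1, align 1) → ends 1; pad 7 to align 8 for vx; vx at 8 (size 8, align 8) → ends 16; x at 16 (size 4, align 4) → ends 20; pad 4 to align 8 for vy; vy at 24 (size 8, align 8) → ends 32; hp at 32 (size 8, align 8) → ends 40; total 40 bytes, alignment 8
signature at 0 (size 8, align 8) → ends 8
reserved at 8 (size 1, align 1) → ends 9
attrs at 9 (size 1, align 1) → ends 10
pad 6 to align 8 for offset
offset at 16 (size 8, align 8) → ends 24
n_entries at 24 (size 40, align 8) → ends 64

0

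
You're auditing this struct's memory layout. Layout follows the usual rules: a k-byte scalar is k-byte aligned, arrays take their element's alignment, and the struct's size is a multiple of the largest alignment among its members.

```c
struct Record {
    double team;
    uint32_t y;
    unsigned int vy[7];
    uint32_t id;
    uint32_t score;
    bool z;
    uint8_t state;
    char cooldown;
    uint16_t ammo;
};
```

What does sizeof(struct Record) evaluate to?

56

0..8  team  (8B, 8-aligned)
8..12  y  (4B, 4-aligned)
12..40  vy  (28B, 4-aligned)
40..44  id  (4B, 4-aligned)
44..48  score  (4B, 4-aligned)
48..49  z  (1B, 1-aligned)
49..50  state  (1B, 1-aligned)
50..51  cooldown  (1B, 1-aligned)
51..52  -- padding (1B)
52..54  ammo  (2B, 2-aligned)
54..56  -- tail padding (2B)
sizeof = 56, alignof = 8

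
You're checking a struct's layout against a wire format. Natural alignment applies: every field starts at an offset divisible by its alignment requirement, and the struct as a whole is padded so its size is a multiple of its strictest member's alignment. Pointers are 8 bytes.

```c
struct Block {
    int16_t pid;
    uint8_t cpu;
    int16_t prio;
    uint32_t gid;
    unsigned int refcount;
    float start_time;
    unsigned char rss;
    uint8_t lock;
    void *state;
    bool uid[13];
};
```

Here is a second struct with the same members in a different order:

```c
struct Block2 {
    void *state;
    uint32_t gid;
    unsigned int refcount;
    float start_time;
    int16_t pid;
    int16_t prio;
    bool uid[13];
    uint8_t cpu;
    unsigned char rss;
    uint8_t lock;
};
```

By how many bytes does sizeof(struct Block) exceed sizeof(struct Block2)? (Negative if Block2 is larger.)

pid at 0 (size 2, align 2) → ends 2
cpu at 2 (size 1, align 1) → ends 3
pad 1 to align 2 for prio
prio at 4 (size 2, align 2) → ends 6
pad 2 to align 4 for gid
gid at 8 (size 4, align 4) → ends 12
refcount at 12 (size 4, align 4) → ends 16
start_time at 16 (size 4, align 4) → ends 20
rss at 20 (size 1, align 1) → ends 21
lock at 21 (size 1, align 1) → ends 22
pad 2 to align 8 for state
state at 24 (size 8, align 8) → ends 32
uid at 32 (size 13, align 1) → ends 45
tail pad 3 to reach multiple of 8
total 48 bytes, alignment 8
— Block2 —
state at 0 (size 8, align 8) → ends 8
gid at 8 (size 4, align 4) → ends 12
refcount at 12 (size 4, align 4) → ends 16
start_time at 16 (size 4, align 4) → ends 20
pid at 20 (size 2, align 2) → ends 22
prio at 22 (size 2, align 2) → ends 24
uid at 24 (size 13, align 1) → ends 37
cpu at 37 (size 1, align 1) → ends 38
rss at 38 (size 1, align 1) → ends 39
lock at 39 (size 1, align 1) → ends 40
total 40 bytes, alignment 8
48 − 40 = 8

8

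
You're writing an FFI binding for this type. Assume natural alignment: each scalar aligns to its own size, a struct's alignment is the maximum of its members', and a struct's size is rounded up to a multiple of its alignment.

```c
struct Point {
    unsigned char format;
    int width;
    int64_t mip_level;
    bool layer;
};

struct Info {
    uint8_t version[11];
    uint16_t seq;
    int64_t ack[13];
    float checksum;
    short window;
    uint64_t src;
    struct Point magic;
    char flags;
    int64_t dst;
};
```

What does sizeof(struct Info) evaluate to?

Point: 0..1  format  (1B, 1-aligned); 1..4  -- padding (3B); 4..8  width  (4B, 4-aligned); 8..16  mip_level  (8B, 8-aligned); 16..17  layer  (1B, 1-aligned); 17..24  -- tail padding (7B); sizeof = 24, alignof = 8
0..11  version  (11B, 1-aligned)
11..12  -- padding (1B)
12..14  seq  (2B, 2-aligned)
14..16  -- padding (2B)
16..120  ack  (104B, 8-aligned)
120..124  checksum  (4B, 4-aligned)
124..126  window  (2B, 2-aligned)
126..128  -- padding (2B)
128..136  src  (8B, 8-aligned)
136..160  magic  (24B, 8-aligned)
160..161  flags  (1B, 1-aligned)
161..168  -- padding (7B)
168..176  dst  (8B, 8-aligned)
sizeof = 176, alignof = 8

176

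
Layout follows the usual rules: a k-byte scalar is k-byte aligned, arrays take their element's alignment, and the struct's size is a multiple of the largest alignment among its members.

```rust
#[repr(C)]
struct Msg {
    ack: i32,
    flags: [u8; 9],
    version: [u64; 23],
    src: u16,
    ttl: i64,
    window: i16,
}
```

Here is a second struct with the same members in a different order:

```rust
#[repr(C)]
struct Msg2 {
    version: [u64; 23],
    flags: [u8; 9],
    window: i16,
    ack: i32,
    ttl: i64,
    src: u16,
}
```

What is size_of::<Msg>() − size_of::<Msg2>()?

8

ack at 0 (size 4, align 4) → ends 4
flags at 4 (size 9, align 1) → ends 13
pad 3 to align 8 for version
version at 16 (size 184, align 8) → ends 200
src at 200 (size 2, align 2) → ends 202
pad 6 to align 8 for ttl
ttl at 208 (size 8, align 8) → ends 216
window at 216 (size 2, align 2) → ends 218
tail pad 6 to reach multiple of 8
total 224 bytes, alignment 8
— Msg2 —
version at 0 (size 184, align 8) → ends 184
flags at 184 (size 9, align 1) → ends 193
pad 1 to align 2 for window
window at 194 (size 2, align 2) → ends 196
ack at 196 (size 4, align 4) → ends 200
ttl at 200 (size 8, align 8) → ends 208
src at 208 (size 2, align 2) → ends 210
tail pad 6 to reach multiple of 8
total 216 bytes, alignment 8
224 − 216 = 8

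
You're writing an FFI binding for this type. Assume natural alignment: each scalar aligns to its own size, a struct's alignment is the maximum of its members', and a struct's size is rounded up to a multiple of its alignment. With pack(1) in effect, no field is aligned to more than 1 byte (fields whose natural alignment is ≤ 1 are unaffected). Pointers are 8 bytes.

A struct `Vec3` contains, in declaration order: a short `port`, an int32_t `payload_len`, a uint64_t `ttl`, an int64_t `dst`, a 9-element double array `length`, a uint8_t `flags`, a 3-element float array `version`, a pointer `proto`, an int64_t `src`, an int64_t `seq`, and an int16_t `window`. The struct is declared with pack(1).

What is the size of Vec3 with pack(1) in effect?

port at 0 (size 2, align 1) → ends 2
payload_len at 2 (size 4, align 1) → ends 6
ttl at 6 (size 8, align 1) → ends 14
dst at 14 (size 8, align 1) → ends 22
length at 22 (size 72, align 1) → ends 94
flags at 94 (size 1, align 1) → ends 95
version at 95 (size 12, align 1) → ends 107
proto at 107 (size 8, align 1) → ends 115
src at 115 (size 8, align 1) → ends 123
seq at 123 (size 8, align 1) → ends 131
window at 131 (size 2, align 1) → ends 133
total 133 bytes, alignment 1

133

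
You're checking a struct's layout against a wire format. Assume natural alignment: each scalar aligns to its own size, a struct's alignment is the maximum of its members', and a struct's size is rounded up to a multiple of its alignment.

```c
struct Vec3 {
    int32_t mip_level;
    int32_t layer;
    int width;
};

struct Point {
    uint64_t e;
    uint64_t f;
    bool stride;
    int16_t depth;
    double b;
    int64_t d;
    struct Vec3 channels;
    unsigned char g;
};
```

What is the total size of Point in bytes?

Vec3: @0: mip_level [4B, align 4] → 4; @4: layer [4B, align 4] → 8; @8: width [4B, align 4] → 12; size 12, align 4
@0: e [8B, align 8] → 8
@8: f [8B, align 8] → 16
@16: stride [1B, align 1] → 17
+1 pad (align 2)
@18: depth [2B, align 2] → 20
+4 pad (align 8)
@24: b [8B, align 8] → 32
@32: d [8B, align 8] → 40
@40: channels [12B, align 4] → 52
@52: g [1B, align 1] → 53
+3 tail pad (align 8)
size 56, align 8

56 bytes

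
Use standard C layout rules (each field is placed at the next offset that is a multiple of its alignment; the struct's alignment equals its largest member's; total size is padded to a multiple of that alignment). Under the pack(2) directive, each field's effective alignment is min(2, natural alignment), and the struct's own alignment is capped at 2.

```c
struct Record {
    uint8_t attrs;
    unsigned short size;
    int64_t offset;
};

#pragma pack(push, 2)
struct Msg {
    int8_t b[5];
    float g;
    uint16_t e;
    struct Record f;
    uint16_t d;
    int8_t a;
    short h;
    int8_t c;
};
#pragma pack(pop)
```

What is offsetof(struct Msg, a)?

Record: 0..1  attrs  (1B, 1-aligned); 1..2  -- padding (1B); 2..4  size  (2B, 2-aligned); 4..8  -- padding (4B); 8..16  offset  (8B, 8-aligned); sizeof = 16, alignof = 8
0..5  b  (5B, 1-aligned)
5..6  -- padding (1B)
6..10  g  (4B, 2-aligned)
10..12  e  (2B, 2-aligned)
12..28  f  (16B, 2-aligned)
28..30  d  (2B, 2-aligned)
30..31  a  (1B, 1-aligned)

30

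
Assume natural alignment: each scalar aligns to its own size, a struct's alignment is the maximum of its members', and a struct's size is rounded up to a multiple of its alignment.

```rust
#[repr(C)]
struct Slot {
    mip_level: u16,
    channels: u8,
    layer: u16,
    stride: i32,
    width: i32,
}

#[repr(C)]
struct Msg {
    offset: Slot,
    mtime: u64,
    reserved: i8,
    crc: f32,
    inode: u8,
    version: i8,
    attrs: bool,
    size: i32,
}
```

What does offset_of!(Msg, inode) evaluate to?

32

Slot: @0: mip_level [2B, align 2] → 2; @2: channels [1B, align 1] → 3; +1 pad (align 2); @4: layer [2B, align 2] → 6; +2 pad (align 4); @8: stride [4B, align 4] → 12; @12: width [4B, align 4] → 16; size 16, align 4
@0: offset [16B, align 4] → 16
@16: mtime [8B, align 8] → 24
@24: reserved [1B, align 1] → 25
+3 pad (align 4)
@28: crc [4B, align 4] → 32
@32: inode [1B, align 1] → 33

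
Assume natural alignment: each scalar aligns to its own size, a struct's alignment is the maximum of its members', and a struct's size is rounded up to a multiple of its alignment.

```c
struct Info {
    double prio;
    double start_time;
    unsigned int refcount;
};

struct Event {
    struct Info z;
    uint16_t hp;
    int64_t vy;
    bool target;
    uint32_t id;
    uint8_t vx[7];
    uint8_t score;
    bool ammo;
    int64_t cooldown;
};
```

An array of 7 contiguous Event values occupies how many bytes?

504

Info: 0..8  prio  (8B, 8-aligned); 8..16  start_time  (8B, 8-aligned); 16..20  refcount  (4B, 4-aligned); 20..24  -- tail padding (4B); sizeof = 24, alignof = 8
0..24  z  (24B, 8-aligned)
24..26  hp  (2B, 2-aligned)
26..32  -- padding (6B)
32..40  vy  (8B, 8-aligned)
40..41  target  (1B, 1-aligned)
41..44  -- padding (3B)
44..48  id  (4B, 4-aligned)
48..55  vx  (7B, 1-aligned)
55..56  score  (1B, 1-aligned)
56..57  ammo  (1B, 1-aligned)
57..64  -- padding (7B)
64..72  cooldown  (8B, 8-aligned)
sizeof = 72, alignof = 8
array of 7: 7 × 72 = 504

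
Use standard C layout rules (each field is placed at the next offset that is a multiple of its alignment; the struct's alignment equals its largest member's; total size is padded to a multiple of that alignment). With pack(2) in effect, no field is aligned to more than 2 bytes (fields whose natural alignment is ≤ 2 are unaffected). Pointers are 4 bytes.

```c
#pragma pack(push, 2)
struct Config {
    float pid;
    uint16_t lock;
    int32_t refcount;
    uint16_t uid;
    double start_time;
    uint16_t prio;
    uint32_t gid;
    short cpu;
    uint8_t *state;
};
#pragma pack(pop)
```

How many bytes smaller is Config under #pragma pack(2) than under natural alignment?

8

natural layout:
  @0: pid [4B, align 4] → 4
  @4: lock [2B, align 2] → 6
  +2 pad (align 4)
  @8: refcount [4B, align 4] → 12
  @12: uid [2B, align 2] → 14
  +2 pad (align 8)
  @16: start_time [8B, align 8] → 24
  @24: prio [2B, align 2] → 26
  +2 pad (align 4)
  @28: gid [4B, align 4] → 32
  @32: cpu [2B, align 2] → 34
  +2 pad (align 4)
  @36: state [4B, align 4] → 40
  size 40, align 8
packed(2) layout:
  @0: pid [4B, align 2] → 4
  @4: lock [2B, align 2] → 6
  @6: refcount [4B, align 2] → 10
  @10: uid [2B, align 2] → 12
  @12: start_time [8B, align 2] → 20
  @20: prio [2B, align 2] → 22
  @22: gid [4B, align 2] → 26
  @26: cpu [2B, align 2] → 28
  @28: state [4B, align 2] → 32
  size 32, align 2
40 − 32 = 8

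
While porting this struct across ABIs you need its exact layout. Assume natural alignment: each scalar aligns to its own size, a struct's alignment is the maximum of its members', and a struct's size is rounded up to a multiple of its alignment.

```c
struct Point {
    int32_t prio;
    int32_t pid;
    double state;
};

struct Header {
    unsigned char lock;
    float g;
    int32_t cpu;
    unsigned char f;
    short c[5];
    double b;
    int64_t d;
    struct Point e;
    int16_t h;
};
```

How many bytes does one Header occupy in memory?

64 bytes

Point: 0..4  prio  (4B, 4-aligned); 4..8  pid  (4B, 4-aligned); 8..16  state  (8B, 8-aligned); sizeof = 16, alignof = 8
0..1  lock  (1B, 1-aligned)
1..4  -- padding (3B)
4..8  g  (4B, 4-aligned)
8..12  cpu  (4B, 4-aligned)
12..13  f  (1B, 1-aligned)
13..14  -- padding (1B)
14..24  c  (10B, 2-aligned)
24..32  b  (8B, 8-aligned)
32..40  d  (8B, 8-aligned)
40..56  e  (16B, 8-aligned)
56..58  h  (2B, 2-aligned)
58..64  -- tail padding (6B)
sizeof = 64, alignof = 8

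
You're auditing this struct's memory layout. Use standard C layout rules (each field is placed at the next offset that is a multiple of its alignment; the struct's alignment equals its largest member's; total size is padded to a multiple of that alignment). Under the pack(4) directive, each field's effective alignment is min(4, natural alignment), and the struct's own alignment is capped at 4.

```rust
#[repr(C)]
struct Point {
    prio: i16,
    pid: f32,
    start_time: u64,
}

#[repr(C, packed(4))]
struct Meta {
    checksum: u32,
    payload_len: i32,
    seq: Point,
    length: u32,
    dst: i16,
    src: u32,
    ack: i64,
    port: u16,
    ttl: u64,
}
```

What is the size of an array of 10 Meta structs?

560

Point: 0..2  prio  (2B, 2-aligned); 2..4  -- padding (2B); 4..8  pid  (4B, 4-aligned); 8..16  start_time  (8B, 8-aligned); sizeof = 16, alignof = 8
0..4  checksum  (4B, 4-aligned)
4..8  payload_len  (4B, 4-aligned)
8..24  seq  (16B, 4-aligned)
24..28  length  (4B, 4-aligned)
28..30  dst  (2B, 2-aligned)
30..32  -- padding (2B)
32..36  src  (4B, 4-aligned)
36..44  ack  (8B, 4-aligned)
44..46  port  (2B, 2-aligned)
46..48  -- padding (2B)
48..56  ttl  (8B, 4-aligned)
sizeof = 56, alignof = 4
array of 10: 10 × 56 = 560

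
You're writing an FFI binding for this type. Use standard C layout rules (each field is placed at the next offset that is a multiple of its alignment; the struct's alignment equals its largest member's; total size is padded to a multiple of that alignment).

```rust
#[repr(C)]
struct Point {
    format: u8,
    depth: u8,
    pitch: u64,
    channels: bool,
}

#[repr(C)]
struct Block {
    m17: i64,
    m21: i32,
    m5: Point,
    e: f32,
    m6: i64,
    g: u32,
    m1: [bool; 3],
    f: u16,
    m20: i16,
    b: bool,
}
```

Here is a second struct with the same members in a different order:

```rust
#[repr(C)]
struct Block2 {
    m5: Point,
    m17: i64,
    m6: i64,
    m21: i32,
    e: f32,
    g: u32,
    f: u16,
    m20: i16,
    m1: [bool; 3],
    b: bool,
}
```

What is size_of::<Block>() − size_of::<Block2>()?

Point: format at 0 (size 1, align 1) → ends 1; depth at 1 (size 1, align 1) → ends 2; pad 6 to align 8 for pitch; pitch at 8 (size 8, align 8) → ends 16; channels at 16 (size 1, align 1) → ends 17; tail pad 7 to reach multiple of 8; total 24 bytes, alignment 8
m17 at 0 (size 8, align 8) → ends 8
m21 at 8 (size 4, align 4) → ends 12
pad 4 to align 8 for m5
m5 at 16 (size 24, align 8) → ends 40
e at 40 (size 4, align 4) → ends 44
pad 4 to align 8 for m6
m6 at 48 (size 8, align 8) → ends 56
g at 56 (size 4, align 4) → ends 60
m1 at 60 (size 3, align 1) → ends 63
pad 1 to align 2 for f
f at 64 (size 2, align 2) → ends 66
m20 at 66 (size 2, align 2) → ends 68
b at 68 (size 1, align 1) → ends 69
tail pad 3 to reach multiple of 8
total 72 bytes, alignment 8
— Block2 —
m5 at 0 (size 24, align 8) → ends 24
m17 at 24 (size 8, align 8) → ends 32
m6 at 32 (size 8, align 8) → ends 40
m21 at 40 (size 4, align 4) → ends 44
e at 44 (size 4, align 4) → ends 48
g at 48 (size 4, align 4) → ends 52
f at 52 (size 2, align 2) → ends 54
m20 at 54 (size 2, align 2) → ends 56
m1 at 56 (size 3, align 1) → ends 59
b at 59 (size 1, align 1) → ends 60
tail pad 4 to reach multiple of 8
total 64 bytes, alignment 8
72 − 64 = 8

8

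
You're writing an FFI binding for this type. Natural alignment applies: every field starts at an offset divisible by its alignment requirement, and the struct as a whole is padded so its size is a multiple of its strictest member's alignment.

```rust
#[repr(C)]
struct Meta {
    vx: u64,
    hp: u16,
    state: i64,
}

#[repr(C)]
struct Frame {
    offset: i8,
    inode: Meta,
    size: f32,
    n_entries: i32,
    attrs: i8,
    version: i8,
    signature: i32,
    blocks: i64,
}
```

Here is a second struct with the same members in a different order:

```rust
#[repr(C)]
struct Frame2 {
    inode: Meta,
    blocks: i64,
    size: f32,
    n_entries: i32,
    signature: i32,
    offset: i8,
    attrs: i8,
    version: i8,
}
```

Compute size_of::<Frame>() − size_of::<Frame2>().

Meta: 0..8  vx  (8B, 8-aligned); 8..10  hp  (2B, 2-aligned); 10..16  -- padding (6B); 16..24  state  (8B, 8-aligned); sizeof = 24, alignof = 8
0..1  offset  (1B, 1-aligned)
1..8  -- padding (7B)
8..32  inode  (24B, 8-aligned)
32..36  size  (4B, 4-aligned)
36..40  n_entries  (4B, 4-aligned)
40..41  attrs  (1B, 1-aligned)
41..42  version  (1B, 1-aligned)
42..44  -- padding (2B)
44..48  signature  (4B, 4-aligned)
48..56  blocks  (8B, 8-aligned)
sizeof = 56, alignof = 8
— Frame2 —
0..24  inode  (24B, 8-aligned)
24..32  blocks  (8B, 8-aligned)
32..36  size  (4B, 4-aligned)
36..40  n_entries  (4B, 4-aligned)
40..44  signature  (4B, 4-aligned)
44..45  offset  (1B, 1-aligned)
45..46  attrs  (1B, 1-aligned)
46..47  version  (1B, 1-aligned)
47..48  -- tail padding (1B)
sizeof = 48, alignof = 8
56 − 48 = 8

8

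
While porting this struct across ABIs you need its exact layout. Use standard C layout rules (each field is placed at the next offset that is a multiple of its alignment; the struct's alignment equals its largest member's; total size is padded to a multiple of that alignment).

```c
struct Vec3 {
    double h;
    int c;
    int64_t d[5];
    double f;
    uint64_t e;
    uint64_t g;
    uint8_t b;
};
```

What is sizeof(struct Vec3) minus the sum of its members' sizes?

0..8  h  (8B, 8-aligned)
8..12  c  (4B, 4-aligned)
12..16  -- padding (4B)
16..56  d  (40B, 8-aligned)
56..64  f  (8B, 8-aligned)
64..72  e  (8B, 8-aligned)
72..80  g  (8B, 8-aligned)
80..81  b  (1B, 1-aligned)
81..88  -- tail padding (7B)
sizeof = 88, alignof = 8
data bytes 77, size 88 → padding 11

11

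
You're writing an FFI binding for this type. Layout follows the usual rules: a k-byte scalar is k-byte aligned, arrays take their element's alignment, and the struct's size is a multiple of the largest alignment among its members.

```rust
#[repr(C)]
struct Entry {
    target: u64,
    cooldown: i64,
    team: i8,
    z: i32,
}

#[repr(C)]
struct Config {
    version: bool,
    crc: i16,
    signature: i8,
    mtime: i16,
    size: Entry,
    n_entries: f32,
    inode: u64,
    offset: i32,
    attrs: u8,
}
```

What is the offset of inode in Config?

Entry: 0..8  target  (8B, 8-aligned); 8..16  cooldown  (8B, 8-aligned); 16..17  team  (1B, 1-aligned); 17..20  -- padding (3B); 20..24  z  (4B, 4-aligned); sizeof = 24, alignof = 8
0..1  version  (1B, 1-aligned)
1..2  -- padding (1B)
2..4  crc  (2B, 2-aligned)
4..5  signature  (1B, 1-aligned)
5..6  -- padding (1B)
6..8  mtime  (2B, 2-aligned)
8..32  size  (24B, 8-aligned)
32..36  n_entries  (4B, 4-aligned)
36..40  -- padding (4B)
40..48  inode  (8B, 8-aligned)

40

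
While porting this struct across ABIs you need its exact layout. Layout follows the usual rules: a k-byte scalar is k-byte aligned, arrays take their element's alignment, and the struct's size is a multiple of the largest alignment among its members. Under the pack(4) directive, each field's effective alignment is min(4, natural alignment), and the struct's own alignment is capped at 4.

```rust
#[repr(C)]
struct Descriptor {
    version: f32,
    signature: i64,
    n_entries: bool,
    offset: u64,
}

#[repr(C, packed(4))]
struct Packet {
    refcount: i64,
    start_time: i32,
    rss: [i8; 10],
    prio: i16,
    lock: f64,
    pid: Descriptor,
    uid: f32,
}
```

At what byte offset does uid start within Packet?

64

Descriptor: version at 0 (size 4, align 4) → ends 4; pad 4 to align 8 for signature; signature at 8 (size 8, align 8) → ends 16; n_entries at 16 (size 1, align 1) → ends 17; pad 7 to align 8 for offset; offset at 24 (size 8, align 8) → ends 32; total 32 bytes, alignment 8
refcount at 0 (size 8, align 4) → ends 8
start_time at 8 (size 4, align 4) → ends 12
rss at 12 (size 10, align 1) → ends 22
prio at 22 (size 2, align 2) → ends 24
lock at 24 (size 8, align 4) → ends 32
pid at 32 (size 32, align 4) → ends 64
uid at 64 (size 4, align 4) → ends 68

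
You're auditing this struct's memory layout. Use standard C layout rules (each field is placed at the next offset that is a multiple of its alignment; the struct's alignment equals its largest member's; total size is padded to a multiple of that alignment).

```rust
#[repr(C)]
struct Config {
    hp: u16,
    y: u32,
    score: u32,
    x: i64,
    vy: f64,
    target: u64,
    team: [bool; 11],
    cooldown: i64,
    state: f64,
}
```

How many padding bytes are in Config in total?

11

@0: hp [2B, align 2] → 2
+2 pad (align 4)
@4: y [4B, align 4] → 8
@8: score [4B, align 4] → 12
+4 pad (align 8)
@16: x [8B, align 8] → 24
@24: vy [8B, align 8] → 32
@32: target [8B, align 8] → 40
@40: team [11B, align 1] → 51
+5 pad (align 8)
@56: cooldown [8B, align 8] → 64
@64: state [8B, align 8] → 72
size 72, align 8
data bytes 61, size 72 → padding 11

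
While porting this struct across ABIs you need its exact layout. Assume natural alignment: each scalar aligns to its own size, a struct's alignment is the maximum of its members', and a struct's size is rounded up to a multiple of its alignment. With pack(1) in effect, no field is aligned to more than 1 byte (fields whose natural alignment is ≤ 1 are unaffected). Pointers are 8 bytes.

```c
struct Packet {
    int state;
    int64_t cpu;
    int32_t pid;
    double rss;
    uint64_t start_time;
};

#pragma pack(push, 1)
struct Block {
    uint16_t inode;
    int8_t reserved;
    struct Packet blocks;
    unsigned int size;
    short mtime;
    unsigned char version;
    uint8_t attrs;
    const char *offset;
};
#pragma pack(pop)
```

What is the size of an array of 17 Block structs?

Packet: 0..4  state  (4B, 4-aligned); 4..8  -- padding (4B); 8..16  cpu  (8B, 8-aligned); 16..20  pid  (4B, 4-aligned); 20..24  -- padding (4B); 24..32  rss  (8B, 8-aligned); 32..40  start_time  (8B, 8-aligned); sizeof = 40, alignof = 8
0..2  inode  (2B, 1-aligned)
2..3  reserved  (1B, 1-aligned)
3..43  blocks  (40B, 1-aligned)
43..47  size  (4B, 1-aligned)
47..49  mtime  (2B, 1-aligned)
49..50  version  (1B, 1-aligned)
50..51  attrs  (1B, 1-aligned)
51..59  offset  (8B, 1-aligned)
sizeof = 59, alignof = 1
array of 17: 17 × 59 = 1003

1003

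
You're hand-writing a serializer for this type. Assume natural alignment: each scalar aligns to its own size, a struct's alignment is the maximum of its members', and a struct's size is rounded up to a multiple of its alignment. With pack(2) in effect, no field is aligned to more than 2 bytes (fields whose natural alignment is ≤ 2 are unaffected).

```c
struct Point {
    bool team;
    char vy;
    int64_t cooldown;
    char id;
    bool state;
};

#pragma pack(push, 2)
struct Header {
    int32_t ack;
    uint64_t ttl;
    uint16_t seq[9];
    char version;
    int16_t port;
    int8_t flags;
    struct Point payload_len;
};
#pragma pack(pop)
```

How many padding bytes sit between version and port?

1

Point: 0..1  team  (1B, 1-aligned); 1..2  vy  (1B, 1-aligned); 2..8  -- padding (6B); 8..16  cooldown  (8B, 8-aligned); 16..17  id  (1B, 1-aligned); 17..18  state  (1B, 1-aligned); 18..24  -- tail padding (6B); sizeof = 24, alignof = 8
0..4  ack  (4B, 2-aligned)
4..12  ttl  (8B, 2-aligned)
12..30  seq  (18B, 2-aligned)
30..31  version  (1B, 1-aligned)
31..32  -- padding (1B)
32..34  port  (2B, 2-aligned)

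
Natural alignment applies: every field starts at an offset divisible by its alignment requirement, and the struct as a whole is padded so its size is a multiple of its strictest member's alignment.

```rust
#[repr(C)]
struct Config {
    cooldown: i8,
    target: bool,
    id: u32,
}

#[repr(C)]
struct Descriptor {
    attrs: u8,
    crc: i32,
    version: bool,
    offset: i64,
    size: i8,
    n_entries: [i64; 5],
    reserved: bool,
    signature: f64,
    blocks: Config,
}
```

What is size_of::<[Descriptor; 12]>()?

Config: 0..1  cooldown  (1B, 1-aligned); 1..2  target  (1B, 1-aligned); 2..4  -- padding (2B); 4..8  id  (4B, 4-aligned); sizeof = 8, alignof = 4
0..1  attrs  (1B, 1-aligned)
1..4  -- padding (3B)
4..8  crc  (4B, 4-aligned)
8..9  version  (1B, 1-aligned)
9..16  -- padding (7B)
16..24  offset  (8B, 8-aligned)
24..25  size  (1B, 1-aligned)
25..32  -- padding (7B)
32..72  n_entries  (40B, 8-aligned)
72..73  reserved  (1B, 1-aligned)
73..80  -- padding (7B)
80..88  signature  (8B, 8-aligned)
88..96  blocks  (8B, 4-aligned)
sizeof = 96, alignof = 8
array of 12: 12 × 96 = 1152

1152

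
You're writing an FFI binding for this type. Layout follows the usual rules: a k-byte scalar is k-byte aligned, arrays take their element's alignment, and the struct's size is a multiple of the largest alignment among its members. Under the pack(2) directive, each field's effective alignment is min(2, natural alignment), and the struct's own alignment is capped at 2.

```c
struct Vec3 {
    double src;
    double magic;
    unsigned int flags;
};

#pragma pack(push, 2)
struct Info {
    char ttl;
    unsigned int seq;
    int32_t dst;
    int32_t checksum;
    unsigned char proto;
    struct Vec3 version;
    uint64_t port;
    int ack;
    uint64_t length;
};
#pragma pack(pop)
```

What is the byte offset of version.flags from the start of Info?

32

Vec3: @0: src [8B, align 8] → 8; @8: magic [8B, align 8] → 16; @16: flags [4B, align 4] → 20; +4 tail pad (align 8); size 24, align 8
@0: ttl [1B, align 1] → 1
+1 pad (align 2)
@2: seq [4B, align 2] → 6
@6: dst [4B, align 2] → 10
@10: checksum [4B, align 2] → 14
@14: proto [1B, align 1] → 15
+1 pad (align 2)
@16: version [24B, align 2] → 40
within Vec3: flags at 16
16 + 16 = 32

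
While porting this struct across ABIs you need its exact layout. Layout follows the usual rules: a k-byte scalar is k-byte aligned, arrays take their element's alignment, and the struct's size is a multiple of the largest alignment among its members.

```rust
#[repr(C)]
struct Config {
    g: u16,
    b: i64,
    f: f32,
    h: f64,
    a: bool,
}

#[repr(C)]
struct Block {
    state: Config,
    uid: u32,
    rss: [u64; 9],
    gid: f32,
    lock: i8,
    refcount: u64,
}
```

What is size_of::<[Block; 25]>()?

3400

Config: @0: g [2B, align 2] → 2; +6 pad (align 8); @8: b [8B, align 8] → 16; @16: f [4B, align 4] → 20; +4 pad (align 8); @24: h [8B, align 8] → 32; @32: a [1B, align 1] → 33; +7 tail pad (align 8); size 40, align 8
@0: state [40B, align 8] → 40
@40: uid [4B, align 4] → 44
+4 pad (align 8)
@48: rss [72B, align 8] → 120
@120: gid [4B, align 4] → 124
@124: lock [1B, align 1] → 125
+3 pad (align 8)
@128: refcount [8B, align 8] → 136
size 136, align 8
array of 25: 25 × 136 = 3400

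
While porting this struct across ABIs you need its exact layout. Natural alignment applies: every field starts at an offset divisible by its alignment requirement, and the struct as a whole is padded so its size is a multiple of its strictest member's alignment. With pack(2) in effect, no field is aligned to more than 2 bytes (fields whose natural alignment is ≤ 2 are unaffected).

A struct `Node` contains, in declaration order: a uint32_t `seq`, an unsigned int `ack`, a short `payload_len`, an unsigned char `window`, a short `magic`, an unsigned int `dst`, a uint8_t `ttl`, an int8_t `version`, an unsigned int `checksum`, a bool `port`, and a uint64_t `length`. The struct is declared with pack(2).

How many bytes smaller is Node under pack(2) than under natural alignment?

natural layout:
  0..4  seq  (4B, 4-aligned)
  4..8  ack  (4B, 4-aligned)
  8..10  payload_len  (2B, 2-aligned)
  10..11  window  (1B, 1-aligned)
  11..12  -- padding (1B)
  12..14  magic  (2B, 2-aligned)
  14..16  -- padding (2B)
  16..20  dst  (4B, 4-aligned)
  20..21  ttl  (1B, 1-aligned)
  21..22  version  (1B, 1-aligned)
  22..24  -- padding (2B)
  24..28  checksum  (4B, 4-aligned)
  28..29  port  (1B, 1-aligned)
  29..32  -- padding (3B)
  32..40  length  (8B, 8-aligned)
  sizeof = 40, alignof = 8
packed(2) layout:
  0..4  seq  (4B, 2-aligned)
  4..8  ack  (4B, 2-aligned)
  8..10  payload_len  (2B, 2-aligned)
  10..11  window  (1B, 1-aligned)
  11..12  -- padding (1B)
  12..14  magic  (2B, 2-aligned)
  14..18  dst  (4B, 2-aligned)
  18..19  ttl  (1B, 1-aligned)
  19..20  version  (1B, 1-aligned)
  20..24  checksum  (4B, 2-aligned)
  24..25  port  (1B, 1-aligned)
  25..26  -- padding (1B)
  26..34  length  (8B, 2-aligned)
  sizeof = 34, alignof = 2
40 − 34 = 6

6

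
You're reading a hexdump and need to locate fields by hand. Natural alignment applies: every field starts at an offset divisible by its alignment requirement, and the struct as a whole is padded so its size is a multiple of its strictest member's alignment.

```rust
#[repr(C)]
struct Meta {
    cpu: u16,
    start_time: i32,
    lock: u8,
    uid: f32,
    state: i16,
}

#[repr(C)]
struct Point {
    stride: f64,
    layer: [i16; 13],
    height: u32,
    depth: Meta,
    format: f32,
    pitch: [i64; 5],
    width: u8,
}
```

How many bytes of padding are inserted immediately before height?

Meta: cpu at 0 (size 2, align 2) → ends 2; pad 2 to align 4 for start_time; start_time at 4 (size 4, align 4) → ends 8; lock at 8 (size 1, align 1) → ends 9; pad 3 to align 4 for uid; uid at 12 (size 4, align 4) → ends 16; state at 16 (size 2, align 2) → ends 18; tail pad 2 to reach multiple of 4; total 20 bytes, alignment 4
stride at 0 (size 8, align 8) → ends 8
layer at 8 (size 26, align 2) → ends 34
pad 2 to align 4 for height
height at 36 (size 4, align 4) → ends 40

2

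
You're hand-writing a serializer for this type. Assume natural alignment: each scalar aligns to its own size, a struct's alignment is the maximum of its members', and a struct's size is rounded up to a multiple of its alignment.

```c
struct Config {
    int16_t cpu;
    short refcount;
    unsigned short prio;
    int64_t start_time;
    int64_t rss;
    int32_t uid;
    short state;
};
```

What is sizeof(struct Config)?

32 bytes

@0: cpu [2B, align 2] → 2
@2: refcount [2B, align 2] → 4
@4: prio [2B, align 2] → 6
+2 pad (align 8)
@8: start_time [8B, align 8] → 16
@16: rss [8B, align 8] → 24
@24: uid [4B, align 4] → 28
@28: state [2B, align 2] → 30
+2 tail pad (align 8)
size 32, align 8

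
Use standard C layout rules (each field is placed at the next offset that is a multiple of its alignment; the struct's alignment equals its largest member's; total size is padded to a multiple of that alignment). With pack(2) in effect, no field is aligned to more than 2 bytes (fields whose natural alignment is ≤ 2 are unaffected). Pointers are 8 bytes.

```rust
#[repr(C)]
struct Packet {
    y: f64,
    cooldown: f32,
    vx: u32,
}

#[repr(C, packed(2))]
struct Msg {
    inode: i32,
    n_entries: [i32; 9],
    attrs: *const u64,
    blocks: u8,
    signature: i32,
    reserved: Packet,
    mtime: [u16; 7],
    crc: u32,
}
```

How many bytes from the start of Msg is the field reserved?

Packet: 0..8  y  (8B, 8-aligned); 8..12  cooldown  (4B, 4-aligned); 12..16  vx  (4B, 4-aligned); sizeof = 16, alignof = 8
0..4  inode  (4B, 2-aligned)
4..40  n_entries  (36B, 2-aligned)
40..48  attrs  (8B, 2-aligned)
48..49  blocks  (1B, 1-aligned)
49..50  -- padding (1B)
50..54  signature  (4B, 2-aligned)
54..70  reserved  (16B, 2-aligned)

54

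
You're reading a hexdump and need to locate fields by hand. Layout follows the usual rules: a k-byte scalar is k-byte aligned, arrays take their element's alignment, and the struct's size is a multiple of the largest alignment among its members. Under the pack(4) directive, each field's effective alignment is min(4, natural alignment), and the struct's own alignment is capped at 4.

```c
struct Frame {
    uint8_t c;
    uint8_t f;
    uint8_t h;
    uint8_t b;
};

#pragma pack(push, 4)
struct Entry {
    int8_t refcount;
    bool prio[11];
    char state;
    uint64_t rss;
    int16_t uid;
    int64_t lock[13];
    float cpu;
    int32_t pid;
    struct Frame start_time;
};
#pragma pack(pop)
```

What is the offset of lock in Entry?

Frame: c at 0 (size 1, align 1) → ends 1; f at 1 (size 1, align 1) → ends 2; h at 2 (size 1, align 1) → ends 3; b at 3 (size 1, align 1) → ends 4; total 4 bytes, alignment 1
refcount at 0 (size 1, align 1) → ends 1
prio at 1 (size 11, align 1) → ends 12
state at 12 (size 1, align 1) → ends 13
pad 3 to align 4 for rss
rss at 16 (size 8, align 4) → ends 24
uid at 24 (size 2, align 2) → ends 26
pad 2 to align 4 for lock
lock at 28 (size 104, align 4) → ends 132

28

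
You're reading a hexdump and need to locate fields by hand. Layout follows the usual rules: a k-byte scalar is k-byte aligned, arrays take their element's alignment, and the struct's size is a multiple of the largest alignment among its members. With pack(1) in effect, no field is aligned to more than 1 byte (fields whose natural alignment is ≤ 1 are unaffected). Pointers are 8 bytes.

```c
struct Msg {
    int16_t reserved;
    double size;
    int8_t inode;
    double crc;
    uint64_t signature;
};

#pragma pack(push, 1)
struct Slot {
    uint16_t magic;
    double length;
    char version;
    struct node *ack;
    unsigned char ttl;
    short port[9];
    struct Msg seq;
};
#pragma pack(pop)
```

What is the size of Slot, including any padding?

Msg: 0..2  reserved  (2B, 2-aligned); 2..8  -- padding (6B); 8..16  size  (8B, 8-aligned); 16..17  inode  (1B, 1-aligned); 17..24  -- padding (7B); 24..32  crc  (8B, 8-aligned); 32..40  signature  (8B, 8-aligned); sizeof = 40, alignof = 8
0..2  magic  (2B, 1-aligned)
2..10  length  (8B, 1-aligned)
10..11  version  (1B, 1-aligned)
11..19  ack  (8B, 1-aligned)
19..20  ttl  (1B, 1-aligned)
20..38  port  (18B, 1-aligned)
38..78  seq  (40B, 1-aligned)
sizeof = 78, alignof = 1

78 bytes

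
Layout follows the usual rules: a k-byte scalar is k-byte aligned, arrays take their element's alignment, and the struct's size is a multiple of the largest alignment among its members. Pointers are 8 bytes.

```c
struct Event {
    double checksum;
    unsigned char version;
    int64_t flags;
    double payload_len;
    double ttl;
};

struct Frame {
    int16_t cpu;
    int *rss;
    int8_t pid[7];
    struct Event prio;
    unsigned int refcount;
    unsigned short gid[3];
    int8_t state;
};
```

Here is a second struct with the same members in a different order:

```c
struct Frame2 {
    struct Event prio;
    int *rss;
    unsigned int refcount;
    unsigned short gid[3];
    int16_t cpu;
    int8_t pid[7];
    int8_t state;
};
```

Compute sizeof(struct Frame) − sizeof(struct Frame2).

8

Event: checksum at 0 (size 8, align 8) → ends 8; version at 8 (size 1, align 1) → ends 9; pad 7 to align 8 for flags; flags at 16 (size 8, align 8) → ends 24; payload_len at 24 (size 8, align 8) → ends 32; ttl at 32 (size 8, align 8) → ends 40; total 40 bytes, alignment 8
cpu at 0 (size 2, align 2) → ends 2
pad 6 to align 8 for rss
rss at 8 (size 8, align 8) → ends 16
pid at 16 (size 7, align 1) → ends 23
pad 1 to align 8 for prio
prio at 24 (size 40, align 8) → ends 64
refcount at 64 (size 4, align 4) → ends 68
gid at 68 (size 6, align 2) → ends 74
state at 74 (size 1, align 1) → ends 75
tail pad 5 to reach multiple of 8
total 80 bytes, alignment 8
— Frame2 —
prio at 0 (size 40, align 8) → ends 40
rss at 40 (size 8, align 8) → ends 48
refcount at 48 (size 4, align 4) → ends 52
gid at 52 (size 6, align 2) → ends 58
cpu at 58 (size 2, align 2) → ends 60
pid at 60 (size 7, align 1) → ends 67
state at 67 (size 1, align 1) → ends 68
tail pad 4 to reach multiple of 8
total 72 bytes, alignment 8
80 − 72 = 8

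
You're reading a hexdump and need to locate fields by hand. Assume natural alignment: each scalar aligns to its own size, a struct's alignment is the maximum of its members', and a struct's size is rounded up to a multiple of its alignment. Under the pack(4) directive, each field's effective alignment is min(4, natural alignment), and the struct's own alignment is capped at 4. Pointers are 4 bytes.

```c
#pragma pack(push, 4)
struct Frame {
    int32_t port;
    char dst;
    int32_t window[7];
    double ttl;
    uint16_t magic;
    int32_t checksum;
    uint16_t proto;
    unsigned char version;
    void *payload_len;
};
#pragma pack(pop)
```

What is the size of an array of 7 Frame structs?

420

0..4  port  (4B, 4-aligned)
4..5  dst  (1B, 1-aligned)
5..8  -- padding (3B)
8..36  window  (28B, 4-aligned)
36..44  ttl  (8B, 4-aligned)
44..46  magic  (2B, 2-aligned)
46..48  -- padding (2B)
48..52  checksum  (4B, 4-aligned)
52..54  proto  (2B, 2-aligned)
54..55  version  (1B, 1-aligned)
55..56  -- padding (1B)
56..60  payload_len  (4B, 4-aligned)
sizeof = 60, alignof = 4
array of 7: 7 × 60 = 420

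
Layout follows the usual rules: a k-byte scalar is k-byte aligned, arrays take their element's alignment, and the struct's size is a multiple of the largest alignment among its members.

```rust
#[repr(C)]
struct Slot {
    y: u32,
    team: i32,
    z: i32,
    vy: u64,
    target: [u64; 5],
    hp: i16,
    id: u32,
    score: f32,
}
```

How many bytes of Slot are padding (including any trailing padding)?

10

@0: y [4B, align 4] → 4
@4: team [4B, align 4] → 8
@8: z [4B, align 4] → 12
+4 pad (align 8)
@16: vy [8B, align 8] → 24
@24: target [40B, align 8] → 64
@64: hp [2B, align 2] → 66
+2 pad (align 4)
@68: id [4B, align 4] → 72
@72: score [4B, align 4] → 76
+4 tail pad (align 8)
size 80, align 8
data bytes 70, size 80 → padding 10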